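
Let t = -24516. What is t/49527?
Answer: -2724/5503 ≈ -0.49500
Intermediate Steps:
t/49527 = -24516/49527 = -24516*1/49527 = -2724/5503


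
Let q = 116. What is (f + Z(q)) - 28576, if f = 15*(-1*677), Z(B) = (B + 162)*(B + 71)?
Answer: 13255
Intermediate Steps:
Z(B) = (71 + B)*(162 + B) (Z(B) = (162 + B)*(71 + B) = (71 + B)*(162 + B))
f = -10155 (f = 15*(-677) = -10155)
(f + Z(q)) - 28576 = (-10155 + (11502 + 116² + 233*116)) - 28576 = (-10155 + (11502 + 13456 + 27028)) - 28576 = (-10155 + 51986) - 28576 = 41831 - 28576 = 13255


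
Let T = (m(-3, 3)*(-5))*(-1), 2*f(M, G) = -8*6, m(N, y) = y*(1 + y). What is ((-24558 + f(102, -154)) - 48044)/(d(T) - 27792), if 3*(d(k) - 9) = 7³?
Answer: 108939/41503 ≈ 2.6248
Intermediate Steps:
f(M, G) = -24 (f(M, G) = (-8*6)/2 = (½)*(-48) = -24)
T = 60 (T = ((3*(1 + 3))*(-5))*(-1) = ((3*4)*(-5))*(-1) = (12*(-5))*(-1) = -60*(-1) = 60)
d(k) = 370/3 (d(k) = 9 + (⅓)*7³ = 9 + (⅓)*343 = 9 + 343/3 = 370/3)
((-24558 + f(102, -154)) - 48044)/(d(T) - 27792) = ((-24558 - 24) - 48044)/(370/3 - 27792) = (-24582 - 48044)/(-83006/3) = -72626*(-3/83006) = 108939/41503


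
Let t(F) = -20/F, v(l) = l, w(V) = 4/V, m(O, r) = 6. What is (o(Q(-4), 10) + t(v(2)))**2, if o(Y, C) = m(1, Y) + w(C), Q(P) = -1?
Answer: 324/25 ≈ 12.960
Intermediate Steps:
o(Y, C) = 6 + 4/C
(o(Q(-4), 10) + t(v(2)))**2 = ((6 + 4/10) - 20/2)**2 = ((6 + 4*(1/10)) - 20*1/2)**2 = ((6 + 2/5) - 10)**2 = (32/5 - 10)**2 = (-18/5)**2 = 324/25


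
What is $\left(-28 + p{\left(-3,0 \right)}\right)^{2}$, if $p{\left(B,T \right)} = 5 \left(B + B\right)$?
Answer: $3364$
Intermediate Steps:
$p{\left(B,T \right)} = 10 B$ ($p{\left(B,T \right)} = 5 \cdot 2 B = 10 B$)
$\left(-28 + p{\left(-3,0 \right)}\right)^{2} = \left(-28 + 10 \left(-3\right)\right)^{2} = \left(-28 - 30\right)^{2} = \left(-58\right)^{2} = 3364$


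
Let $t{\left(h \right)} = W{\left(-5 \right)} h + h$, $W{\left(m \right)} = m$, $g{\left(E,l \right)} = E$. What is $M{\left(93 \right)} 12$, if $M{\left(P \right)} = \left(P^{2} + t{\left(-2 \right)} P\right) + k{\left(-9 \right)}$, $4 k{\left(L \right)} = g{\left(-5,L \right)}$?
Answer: $112701$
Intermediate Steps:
$k{\left(L \right)} = - \frac{5}{4}$ ($k{\left(L \right)} = \frac{1}{4} \left(-5\right) = - \frac{5}{4}$)
$t{\left(h \right)} = - 4 h$ ($t{\left(h \right)} = - 5 h + h = - 4 h$)
$M{\left(P \right)} = - \frac{5}{4} + P^{2} + 8 P$ ($M{\left(P \right)} = \left(P^{2} + \left(-4\right) \left(-2\right) P\right) - \frac{5}{4} = \left(P^{2} + 8 P\right) - \frac{5}{4} = - \frac{5}{4} + P^{2} + 8 P$)
$M{\left(93 \right)} 12 = \left(- \frac{5}{4} + 93^{2} + 8 \cdot 93\right) 12 = \left(- \frac{5}{4} + 8649 + 744\right) 12 = \frac{37567}{4} \cdot 12 = 112701$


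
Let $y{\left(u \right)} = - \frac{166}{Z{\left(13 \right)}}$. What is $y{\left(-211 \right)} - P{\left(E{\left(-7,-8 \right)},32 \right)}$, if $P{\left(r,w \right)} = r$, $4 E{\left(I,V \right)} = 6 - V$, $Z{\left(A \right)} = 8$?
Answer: $- \frac{97}{4} \approx -24.25$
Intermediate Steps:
$E{\left(I,V \right)} = \frac{3}{2} - \frac{V}{4}$ ($E{\left(I,V \right)} = \frac{6 - V}{4} = \frac{3}{2} - \frac{V}{4}$)
$y{\left(u \right)} = - \frac{83}{4}$ ($y{\left(u \right)} = - \frac{166}{8} = \left(-166\right) \frac{1}{8} = - \frac{83}{4}$)
$y{\left(-211 \right)} - P{\left(E{\left(-7,-8 \right)},32 \right)} = - \frac{83}{4} - \left(\frac{3}{2} - -2\right) = - \frac{83}{4} - \left(\frac{3}{2} + 2\right) = - \frac{83}{4} - \frac{7}{2} = - \frac{97}{4}$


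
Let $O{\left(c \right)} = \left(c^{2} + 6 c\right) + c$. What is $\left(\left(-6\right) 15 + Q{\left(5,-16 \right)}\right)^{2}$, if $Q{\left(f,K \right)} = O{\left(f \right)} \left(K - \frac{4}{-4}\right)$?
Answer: $980100$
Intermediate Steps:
$O{\left(c \right)} = c^{2} + 7 c$
$Q{\left(f,K \right)} = f \left(1 + K\right) \left(7 + f\right)$ ($Q{\left(f,K \right)} = f \left(7 + f\right) \left(K - \frac{4}{-4}\right) = f \left(7 + f\right) \left(K - -1\right) = f \left(7 + f\right) \left(K + 1\right) = f \left(7 + f\right) \left(1 + K\right) = f \left(1 + K\right) \left(7 + f\right)$)
$\left(\left(-6\right) 15 + Q{\left(5,-16 \right)}\right)^{2} = \left(\left(-6\right) 15 + 5 \left(1 - 16\right) \left(7 + 5\right)\right)^{2} = \left(-90 + 5 \left(-15\right) 12\right)^{2} = \left(-90 - 900\right)^{2} = \left(-990\right)^{2} = 980100$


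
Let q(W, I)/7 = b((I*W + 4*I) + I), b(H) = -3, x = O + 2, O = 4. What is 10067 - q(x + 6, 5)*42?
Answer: 10949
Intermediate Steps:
x = 6 (x = 4 + 2 = 6)
q(W, I) = -21 (q(W, I) = 7*(-3) = -21)
10067 - q(x + 6, 5)*42 = 10067 - (-21)*42 = 10067 - 1*(-882) = 10067 + 882 = 10949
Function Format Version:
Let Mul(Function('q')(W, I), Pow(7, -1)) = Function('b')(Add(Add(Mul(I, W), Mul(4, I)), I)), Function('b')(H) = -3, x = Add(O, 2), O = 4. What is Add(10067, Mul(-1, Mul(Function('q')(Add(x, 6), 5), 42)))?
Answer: 10949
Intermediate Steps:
x = 6 (x = Add(4, 2) = 6)
Function('q')(W, I) = -21 (Function('q')(W, I) = Mul(7, -3) = -21)
Add(10067, Mul(-1, Mul(Function('q')(Add(x, 6), 5), 42))) = Add(10067, Mul(-1, Mul(-21, 42))) = Add(10067, Mul(-1, -882)) = Add(10067, 882) = 10949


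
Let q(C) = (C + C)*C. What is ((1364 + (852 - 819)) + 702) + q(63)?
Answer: 10037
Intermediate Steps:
q(C) = 2*C**2 (q(C) = (2*C)*C = 2*C**2)
((1364 + (852 - 819)) + 702) + q(63) = ((1364 + (852 - 819)) + 702) + 2*63**2 = ((1364 + 33) + 702) + 2*3969 = (1397 + 702) + 7938 = 2099 + 7938 = 10037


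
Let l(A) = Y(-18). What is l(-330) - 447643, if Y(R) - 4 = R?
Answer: -447657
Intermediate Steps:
Y(R) = 4 + R
l(A) = -14 (l(A) = 4 - 18 = -14)
l(-330) - 447643 = -14 - 447643 = -447657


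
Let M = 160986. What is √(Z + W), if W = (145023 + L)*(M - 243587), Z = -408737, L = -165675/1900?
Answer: I*√17287930400927/38 ≈ 1.0942e+5*I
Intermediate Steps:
L = -6627/76 (L = -165675*1/1900 = -6627/76 ≈ -87.197)
W = -909860009721/76 (W = (145023 - 6627/76)*(160986 - 243587) = (11015121/76)*(-82601) = -909860009721/76 ≈ -1.1972e+10)
√(Z + W) = √(-408737 - 909860009721/76) = √(-909891073733/76) = I*√17287930400927/38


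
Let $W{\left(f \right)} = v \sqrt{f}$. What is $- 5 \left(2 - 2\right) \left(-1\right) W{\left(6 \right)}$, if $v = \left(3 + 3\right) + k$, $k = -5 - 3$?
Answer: $0$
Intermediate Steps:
$k = -8$
$v = -2$ ($v = \left(3 + 3\right) - 8 = 6 - 8 = -2$)
$W{\left(f \right)} = - 2 \sqrt{f}$
$- 5 \left(2 - 2\right) \left(-1\right) W{\left(6 \right)} = - 5 \left(2 - 2\right) \left(-1\right) \left(- 2 \sqrt{6}\right) = \left(-5\right) 0 \left(-1\right) \left(- 2 \sqrt{6}\right) = 0 \left(-1\right) \left(- 2 \sqrt{6}\right) = 0 \left(- 2 \sqrt{6}\right) = 0$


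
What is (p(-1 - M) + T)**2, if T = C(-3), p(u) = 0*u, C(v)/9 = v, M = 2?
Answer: 729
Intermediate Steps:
C(v) = 9*v
p(u) = 0
T = -27 (T = 9*(-3) = -27)
(p(-1 - M) + T)**2 = (0 - 27)**2 = (-27)**2 = 729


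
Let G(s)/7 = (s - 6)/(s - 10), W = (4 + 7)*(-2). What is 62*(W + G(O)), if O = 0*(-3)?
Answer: -5518/5 ≈ -1103.6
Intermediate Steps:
O = 0
W = -22 (W = 11*(-2) = -22)
G(s) = 7*(-6 + s)/(-10 + s) (G(s) = 7*((s - 6)/(s - 10)) = 7*((-6 + s)/(-10 + s)) = 7*(-6 + s)/(-10 + s))
62*(W + G(O)) = 62*(-22 + 7*(-6 + 0)/(-10 + 0)) = 62*(-22 + 7*(-6)/(-10)) = 62*(-22 + 7*(-⅒)*(-6)) = 62*(-22 + 21/5) = 62*(-89/5) = -5518/5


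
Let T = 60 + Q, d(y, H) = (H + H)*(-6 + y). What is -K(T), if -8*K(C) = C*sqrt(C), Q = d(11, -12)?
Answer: -15*I*sqrt(15) ≈ -58.095*I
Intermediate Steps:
d(y, H) = 2*H*(-6 + y) (d(y, H) = (2*H)*(-6 + y) = 2*H*(-6 + y))
Q = -120 (Q = 2*(-12)*(-6 + 11) = 2*(-12)*5 = -120)
T = -60 (T = 60 - 120 = -60)
K(C) = -C**(3/2)/8 (K(C) = -C*sqrt(C)/8 = -C**(3/2)/8)
-K(T) = -(-1)*(-60)**(3/2)/8 = -(-1)*(-120*I*sqrt(15))/8 = -15*I*sqrt(15)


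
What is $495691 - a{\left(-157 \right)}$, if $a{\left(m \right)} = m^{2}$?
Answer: $471042$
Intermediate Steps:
$495691 - a{\left(-157 \right)} = 495691 - \left(-157\right)^{2} = 495691 - 24649 = 471042$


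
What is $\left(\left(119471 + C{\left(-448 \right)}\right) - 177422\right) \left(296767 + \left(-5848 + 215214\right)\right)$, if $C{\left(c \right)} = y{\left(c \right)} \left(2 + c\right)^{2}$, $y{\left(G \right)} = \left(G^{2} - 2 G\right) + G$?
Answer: $20251542035192373$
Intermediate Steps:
$y{\left(G \right)} = G^{2} - G$
$C{\left(c \right)} = c \left(2 + c\right)^{2} \left(-1 + c\right)$ ($C{\left(c \right)} = c \left(-1 + c\right) \left(2 + c\right)^{2} = c \left(2 + c\right)^{2} \left(-1 + c\right)$)
$\left(\left(119471 + C{\left(-448 \right)}\right) - 177422\right) \left(296767 + \left(-5848 + 215214\right)\right) = \left(\left(119471 - 448 \left(2 - 448\right)^{2} \left(-1 - 448\right)\right) - 177422\right) \left(296767 + \left(-5848 + 215214\right)\right) = \left(\left(119471 - 448 \left(-446\right)^{2} \left(-449\right)\right) - 177422\right) \left(296767 + 209366\right) = \left(\left(119471 - 89114368 \left(-449\right)\right) - 177422\right) 506133 = \left(\left(119471 + 40012351232\right) - 177422\right) 506133 = \left(40012470703 - 177422\right) 506133 = 40012293281 \cdot 506133 = 20251542035192373$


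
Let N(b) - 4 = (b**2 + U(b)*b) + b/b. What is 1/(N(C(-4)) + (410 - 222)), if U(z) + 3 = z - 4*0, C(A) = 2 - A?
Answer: 1/247 ≈ 0.0040486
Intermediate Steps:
U(z) = -3 + z (U(z) = -3 + (z - 4*0) = -3 + (z + 0) = -3 + z)
N(b) = 5 + b**2 + b*(-3 + b) (N(b) = 4 + ((b**2 + (-3 + b)*b) + b/b) = 4 + ((b**2 + b*(-3 + b)) + 1) = 4 + (1 + b**2 + b*(-3 + b)) = 5 + b**2 + b*(-3 + b))
1/(N(C(-4)) + (410 - 222)) = 1/((5 + (2 - 1*(-4))**2 + (2 - 1*(-4))*(-3 + (2 - 1*(-4)))) + (410 - 222)) = 1/((5 + (2 + 4)**2 + (2 + 4)*(-3 + (2 + 4))) + 188) = 1/((5 + 6**2 + 6*(-3 + 6)) + 188) = 1/((5 + 36 + 6*3) + 188) = 1/((5 + 36 + 18) + 188) = 1/(59 + 188) = 1/247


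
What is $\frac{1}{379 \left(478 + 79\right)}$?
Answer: $\frac{1}{211103} \approx 4.737 \cdot 10^{-6}$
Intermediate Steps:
$\frac{1}{379 \left(478 + 79\right)} = \frac{1}{379 \cdot 557} = \frac{1}{211103}$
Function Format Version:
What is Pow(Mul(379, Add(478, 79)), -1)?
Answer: Rational(1, 211103) ≈ 4.7370e-6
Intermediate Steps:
Pow(Mul(379, Add(478, 79)), -1) = Pow(Mul(379, 557), -1) = Pow(211103, -1) = Rational(1, 211103)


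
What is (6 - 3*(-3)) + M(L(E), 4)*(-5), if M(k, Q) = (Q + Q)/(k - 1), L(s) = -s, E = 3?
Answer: 25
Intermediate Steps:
M(k, Q) = 2*Q/(-1 + k) (M(k, Q) = (2*Q)/(-1 + k) = 2*Q/(-1 + k))
(6 - 3*(-3)) + M(L(E), 4)*(-5) = (6 - 3*(-3)) + (2*4/(-1 - 1*3))*(-5) = (6 + 9) + (2*4/(-1 - 3))*(-5) = 15 + (2*4/(-4))*(-5) = 15 + (2*4*(-1/4))*(-5) = 15 - 2*(-5) = 15 + 10 = 25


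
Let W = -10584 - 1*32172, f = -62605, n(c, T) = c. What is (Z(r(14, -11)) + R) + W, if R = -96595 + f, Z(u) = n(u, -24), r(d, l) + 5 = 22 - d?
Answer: -201953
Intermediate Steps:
r(d, l) = 17 - d (r(d, l) = -5 + (22 - d) = 17 - d)
Z(u) = u
W = -42756 (W = -10584 - 32172 = -42756)
R = -159200 (R = -96595 - 62605 = -159200)
(Z(r(14, -11)) + R) + W = ((17 - 1*14) - 159200) - 42756 = ((17 - 14) - 159200) - 42756 = (3 - 159200) - 42756 = -159197 - 42756 = -201953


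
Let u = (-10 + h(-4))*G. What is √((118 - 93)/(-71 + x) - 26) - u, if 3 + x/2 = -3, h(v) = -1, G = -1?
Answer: -11 + I*√181189/83 ≈ -11.0 + 5.1285*I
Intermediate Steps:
x = -12 (x = -6 + 2*(-3) = -6 - 6 = -12)
u = 11 (u = (-10 - 1)*(-1) = -11*(-1) = 11)
√((118 - 93)/(-71 + x) - 26) - u = √((118 - 93)/(-71 - 12) - 26) - 1*11 = √(25/(-83) - 26) - 11 = √(25*(-1/83) - 26) - 11 = √(-25/83 - 26) - 11 = √(-2183/83) - 11 = I*√181189/83 - 11 = -11 + I*√181189/83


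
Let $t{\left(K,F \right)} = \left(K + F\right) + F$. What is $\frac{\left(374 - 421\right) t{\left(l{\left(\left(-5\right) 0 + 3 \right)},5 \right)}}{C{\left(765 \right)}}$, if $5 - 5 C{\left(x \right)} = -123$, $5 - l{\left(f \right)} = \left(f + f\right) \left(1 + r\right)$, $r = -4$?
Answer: $- \frac{7755}{128} \approx -60.586$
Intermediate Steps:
$l{\left(f \right)} = 5 + 6 f$ ($l{\left(f \right)} = 5 - \left(f + f\right) \left(1 - 4\right) = 5 - 2 f \left(-3\right) = 5 - - 6 f = 5 + 6 f$)
$C{\left(x \right)} = \frac{128}{5}$ ($C{\left(x \right)} = 1 - - \frac{123}{5} = 1 + \frac{123}{5} = \frac{128}{5}$)
$t{\left(K,F \right)} = K + 2 F$ ($t{\left(K,F \right)} = \left(F + K\right) + F = K + 2 F$)
$\frac{\left(374 - 421\right) t{\left(l{\left(\left(-5\right) 0 + 3 \right)},5 \right)}}{C{\left(765 \right)}} = \frac{\left(374 - 421\right) \left(\left(5 + 6 \left(\left(-5\right) 0 + 3\right)\right) + 2 \cdot 5\right)}{\frac{128}{5}} = - 47 \left(\left(5 + 6 \left(0 + 3\right)\right) + 10\right) \frac{5}{128} = - 47 \left(\left(5 + 6 \cdot 3\right) + 10\right) \frac{5}{128} = - 47 \left(\left(5 + 18\right) + 10\right) \frac{5}{128} = - 47 \left(23 + 10\right) \frac{5}{128} = \left(-47\right) 33 \cdot \frac{5}{128} = \left(-1551\right) \frac{5}{128} = - \frac{7755}{128}$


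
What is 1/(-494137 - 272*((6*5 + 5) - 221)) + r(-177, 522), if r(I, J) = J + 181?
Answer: 311812134/443545 ≈ 703.00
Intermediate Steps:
r(I, J) = 181 + J
1/(-494137 - 272*((6*5 + 5) - 221)) + r(-177, 522) = 1/(-494137 - 272*((6*5 + 5) - 221)) + (181 + 522) = 1/(-494137 - 272*((30 + 5) - 221)) + 703 = 1/(-494137 - 272*(35 - 221)) + 703 = 1/(-494137 - 272*(-186)) + 703 = 1/(-494137 + 50592) + 703 = 1/(-443545) + 703 = -1/443545 + 703 = 311812134/443545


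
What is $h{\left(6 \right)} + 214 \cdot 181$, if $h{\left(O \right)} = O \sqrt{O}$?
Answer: $38734 + 6 \sqrt{6} \approx 38749.0$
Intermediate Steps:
$h{\left(O \right)} = O^{\frac{3}{2}}$
$h{\left(6 \right)} + 214 \cdot 181 = 6^{\frac{3}{2}} + 214 \cdot 181 = 6 \sqrt{6} + 38734 = 38734 + 6 \sqrt{6}$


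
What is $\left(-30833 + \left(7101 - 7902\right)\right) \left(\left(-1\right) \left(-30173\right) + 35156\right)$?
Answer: $-2066617586$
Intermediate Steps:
$\left(-30833 + \left(7101 - 7902\right)\right) \left(\left(-1\right) \left(-30173\right) + 35156\right) = \left(-30833 + \left(7101 - 7902\right)\right) \left(30173 + 35156\right) = \left(-30833 - 801\right) 65329 = \left(-31634\right) 65329 = -2066617586$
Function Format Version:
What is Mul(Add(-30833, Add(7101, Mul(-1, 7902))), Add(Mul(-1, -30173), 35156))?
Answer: -2066617586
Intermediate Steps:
Mul(Add(-30833, Add(7101, Mul(-1, 7902))), Add(Mul(-1, -30173), 35156)) = Mul(Add(-30833, Add(7101, -7902)), Add(30173, 35156)) = Mul(Add(-30833, -801), 65329) = Mul(-31634, 65329) = -2066617586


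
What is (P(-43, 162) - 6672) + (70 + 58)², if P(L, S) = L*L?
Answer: 11561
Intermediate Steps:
P(L, S) = L²
(P(-43, 162) - 6672) + (70 + 58)² = ((-43)² - 6672) + (70 + 58)² = (1849 - 6672) + 128² = -4823 + 16384 = 11561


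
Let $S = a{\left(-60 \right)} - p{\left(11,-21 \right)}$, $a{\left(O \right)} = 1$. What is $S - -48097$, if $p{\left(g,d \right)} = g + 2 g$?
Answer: $48065$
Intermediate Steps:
$p{\left(g,d \right)} = 3 g$
$S = -32$ ($S = 1 - 3 \cdot 11 = 1 - 33 = -32$)
$S - -48097 = -32 - -48097 = -32 + 48097 = 48065$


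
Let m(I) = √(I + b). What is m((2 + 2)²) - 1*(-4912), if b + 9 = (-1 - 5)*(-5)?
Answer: 4912 + √37 ≈ 4918.1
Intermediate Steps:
b = 21 (b = -9 + (-1 - 5)*(-5) = -9 - 6*(-5) = -9 + 30 = 21)
m(I) = √(21 + I) (m(I) = √(I + 21) = √(21 + I))
m((2 + 2)²) - 1*(-4912) = √(21 + (2 + 2)²) - 1*(-4912) = √(21 + 4²) + 4912 = √(21 + 16) + 4912 = √37 + 4912 = 4912 + √37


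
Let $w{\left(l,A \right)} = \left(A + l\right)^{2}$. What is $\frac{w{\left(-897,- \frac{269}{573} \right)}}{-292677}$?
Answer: $- \frac{24041187500}{8735849703} \approx -2.752$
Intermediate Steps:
$\frac{w{\left(-897,- \frac{269}{573} \right)}}{-292677} = \frac{\left(- \frac{269}{573} - 897\right)^{2}}{-292677} = \left(\left(-269\right) \frac{1}{573} - 897\right)^{2} \left(- \frac{1}{292677}\right) = \left(- \frac{269}{573} - 897\right)^{2} \left(- \frac{1}{292677}\right) = \left(- \frac{514250}{573}\right)^{2} \left(- \frac{1}{292677}\right) = \frac{264453062500}{328329} \left(- \frac{1}{292677}\right) = - \frac{24041187500}{8735849703}$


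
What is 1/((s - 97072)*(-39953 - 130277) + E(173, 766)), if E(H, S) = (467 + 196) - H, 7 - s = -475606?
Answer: -1/64439033940 ≈ -1.5519e-11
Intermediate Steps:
s = 475613 (s = 7 - 1*(-475606) = 7 + 475606 = 475613)
E(H, S) = 663 - H
1/((s - 97072)*(-39953 - 130277) + E(173, 766)) = 1/((475613 - 97072)*(-39953 - 130277) + (663 - 1*173)) = 1/(378541*(-170230) + (663 - 173)) = 1/(-64439034430 + 490) = 1/(-64439033940) = -1/64439033940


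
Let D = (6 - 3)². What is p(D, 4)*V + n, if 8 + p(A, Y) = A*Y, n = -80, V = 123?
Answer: 3364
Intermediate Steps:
D = 9 (D = 3² = 9)
p(A, Y) = -8 + A*Y
p(D, 4)*V + n = (-8 + 9*4)*123 - 80 = (-8 + 36)*123 - 80 = 28*123 - 80 = 3444 - 80 = 3364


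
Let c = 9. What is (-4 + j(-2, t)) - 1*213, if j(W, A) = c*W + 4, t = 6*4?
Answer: -231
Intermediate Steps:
t = 24
j(W, A) = 4 + 9*W (j(W, A) = 9*W + 4 = 4 + 9*W)
(-4 + j(-2, t)) - 1*213 = (-4 + (4 + 9*(-2))) - 1*213 = (-4 + (4 - 18)) - 213 = (-4 - 14) - 213 = -18 - 213 = -231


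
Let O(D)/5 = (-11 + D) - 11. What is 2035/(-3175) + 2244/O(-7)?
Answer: -296791/18415 ≈ -16.117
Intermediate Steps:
O(D) = -110 + 5*D (O(D) = 5*((-11 + D) - 11) = 5*(-22 + D) = -110 + 5*D)
2035/(-3175) + 2244/O(-7) = 2035/(-3175) + 2244/(-110 + 5*(-7)) = 2035*(-1/3175) + 2244/(-110 - 35) = -407/635 + 2244/(-145) = -407/635 + 2244*(-1/145) = -407/635 - 2244/145 = -296791/18415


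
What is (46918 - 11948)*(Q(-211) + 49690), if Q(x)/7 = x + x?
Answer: 1634357920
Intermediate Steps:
Q(x) = 14*x (Q(x) = 7*(x + x) = 7*(2*x) = 14*x)
(46918 - 11948)*(Q(-211) + 49690) = (46918 - 11948)*(14*(-211) + 49690) = 34970*(-2954 + 49690) = 34970*46736 = 1634357920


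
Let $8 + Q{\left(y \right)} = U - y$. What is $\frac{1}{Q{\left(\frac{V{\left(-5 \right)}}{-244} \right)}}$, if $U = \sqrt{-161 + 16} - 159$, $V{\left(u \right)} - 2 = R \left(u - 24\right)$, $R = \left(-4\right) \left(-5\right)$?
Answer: $- \frac{2520886}{429117749} - \frac{14884 i \sqrt{145}}{429117749} \approx -0.0058746 - 0.00041766 i$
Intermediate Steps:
$R = 20$
$V{\left(u \right)} = -478 + 20 u$ ($V{\left(u \right)} = 2 + 20 \left(u - 24\right) = 2 + 20 \left(-24 + u\right) = 2 + \left(-480 + 20 u\right) = -478 + 20 u$)
$U = -159 + i \sqrt{145}$ ($U = \sqrt{-145} - 159 = i \sqrt{145} - 159 = -159 + i \sqrt{145} \approx -159.0 + 12.042 i$)
$Q{\left(y \right)} = -167 - y + i \sqrt{145}$ ($Q{\left(y \right)} = -8 - \left(159 + y - i \sqrt{145}\right) = -167 - y + i \sqrt{145}$)
$\frac{1}{Q{\left(\frac{V{\left(-5 \right)}}{-244} \right)}} = \frac{1}{-167 - \frac{-478 + 20 \left(-5\right)}{-244} + i \sqrt{145}} = \frac{1}{-167 - \left(-478 - 100\right) \left(- \frac{1}{244}\right) + i \sqrt{145}} = \frac{1}{-167 - \left(-578\right) \left(- \frac{1}{244}\right) + i \sqrt{145}} = \frac{1}{-167 - \frac{289}{122} + i \sqrt{145}} = \frac{1}{- \frac{20663}{122} + i \sqrt{145}}$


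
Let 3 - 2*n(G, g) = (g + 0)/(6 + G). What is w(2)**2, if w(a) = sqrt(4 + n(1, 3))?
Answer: 37/7 ≈ 5.2857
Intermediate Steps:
n(G, g) = 3/2 - g/(2*(6 + G)) (n(G, g) = 3/2 - (g + 0)/(2*(6 + G)) = 3/2 - g/(2*(6 + G)))
w(a) = sqrt(259)/7 (w(a) = sqrt(4 + (18 - 1*3 + 3*1)/(2*(6 + 1))) = sqrt(4 + (1/2)*(18 - 3 + 3)/7) = sqrt(4 + (1/2)*(1/7)*18) = sqrt(4 + 9/7) = sqrt(37/7) = sqrt(259)/7)
w(2)**2 = (sqrt(259)/7)**2 = 37/7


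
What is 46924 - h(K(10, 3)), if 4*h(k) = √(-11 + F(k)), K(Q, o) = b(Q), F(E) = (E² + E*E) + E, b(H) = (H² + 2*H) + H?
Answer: 46924 - √33919/4 ≈ 46878.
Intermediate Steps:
b(H) = H² + 3*H
F(E) = E + 2*E² (F(E) = (E² + E²) + E = 2*E² + E = E + 2*E²)
K(Q, o) = Q*(3 + Q)
h(k) = √(-11 + k*(1 + 2*k))/4
46924 - h(K(10, 3)) = 46924 - √(-11 + (10*(3 + 10))*(1 + 2*(10*(3 + 10))))/4 = 46924 - √(-11 + (10*13)*(1 + 2*(10*13)))/4 = 46924 - √(-11 + 130*(1 + 2*130))/4 = 46924 - √(-11 + 130*(1 + 260))/4 = 46924 - √(-11 + 130*261)/4 = 46924 - √(-11 + 33930)/4 = 46924 - √33919/4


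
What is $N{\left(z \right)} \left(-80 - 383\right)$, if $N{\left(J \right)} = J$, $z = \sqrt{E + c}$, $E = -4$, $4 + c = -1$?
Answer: $- 1389 i \approx - 1389.0 i$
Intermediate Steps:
$c = -5$ ($c = -4 - 1 = -5$)
$z = 3 i$ ($z = \sqrt{-4 - 5} = \sqrt{-9} = 3 i \approx 3.0 i$)
$N{\left(z \right)} \left(-80 - 383\right) = 3 i \left(-80 - 383\right) = 3 i \left(-463\right) = - 1389 i$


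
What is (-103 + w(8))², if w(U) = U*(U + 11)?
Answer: 2401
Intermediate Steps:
w(U) = U*(11 + U)
(-103 + w(8))² = (-103 + 8*(11 + 8))² = (-103 + 8*19)² = (-103 + 152)² = 49² = 2401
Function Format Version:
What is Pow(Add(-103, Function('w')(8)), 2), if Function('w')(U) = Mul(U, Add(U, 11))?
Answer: 2401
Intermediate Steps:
Function('w')(U) = Mul(U, Add(11, U))
Pow(Add(-103, Function('w')(8)), 2) = Pow(Add(-103, Mul(8, Add(11, 8))), 2) = Pow(Add(-103, Mul(8, 19)), 2) = Pow(Add(-103, 152), 2) = Pow(49, 2) = 2401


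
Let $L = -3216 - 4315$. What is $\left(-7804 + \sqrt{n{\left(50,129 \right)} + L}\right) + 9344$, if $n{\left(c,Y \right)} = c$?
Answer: $1540 + i \sqrt{7481} \approx 1540.0 + 86.493 i$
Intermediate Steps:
$L = -7531$
$\left(-7804 + \sqrt{n{\left(50,129 \right)} + L}\right) + 9344 = \left(-7804 + \sqrt{50 - 7531}\right) + 9344 = \left(-7804 + \sqrt{-7481}\right) + 9344 = \left(-7804 + i \sqrt{7481}\right) + 9344 = 1540 + i \sqrt{7481}$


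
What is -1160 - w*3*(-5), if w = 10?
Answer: -1010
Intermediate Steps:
-1160 - w*3*(-5) = -1160 - 10*3*(-5) = -1160 - 30*(-5) = -1160 - 1*(-150) = -1160 + 150 = -1010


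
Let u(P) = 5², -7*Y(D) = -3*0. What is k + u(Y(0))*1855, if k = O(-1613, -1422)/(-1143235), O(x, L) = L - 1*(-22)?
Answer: 10603504905/228647 ≈ 46375.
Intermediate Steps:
Y(D) = 0 (Y(D) = -(-3)*0/7 = -⅐*0 = 0)
O(x, L) = 22 + L (O(x, L) = L + 22 = 22 + L)
u(P) = 25
k = 280/228647 (k = (22 - 1422)/(-1143235) = -1400*(-1/1143235) = 280/228647 ≈ 0.0012246)
k + u(Y(0))*1855 = 280/228647 + 25*1855 = 280/228647 + 46375 = 10603504905/228647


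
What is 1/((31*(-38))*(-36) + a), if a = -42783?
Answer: -1/375 ≈ -0.0026667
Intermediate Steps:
1/((31*(-38))*(-36) + a) = 1/((31*(-38))*(-36) - 42783) = 1/(-1178*(-36) - 42783) = 1/(42408 - 42783) = 1/(-375) = -1/375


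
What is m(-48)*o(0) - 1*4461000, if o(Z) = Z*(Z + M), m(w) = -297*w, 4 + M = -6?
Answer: -4461000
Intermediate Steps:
M = -10 (M = -4 - 6 = -10)
o(Z) = Z*(-10 + Z) (o(Z) = Z*(Z - 10) = Z*(-10 + Z))
m(-48)*o(0) - 1*4461000 = (-297*(-48))*(0*(-10 + 0)) - 1*4461000 = 14256*(0*(-10)) - 4461000 = 14256*0 - 4461000 = 0 - 4461000 = -4461000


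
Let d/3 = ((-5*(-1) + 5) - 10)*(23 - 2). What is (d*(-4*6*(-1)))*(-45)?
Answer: 0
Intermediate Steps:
d = 0 (d = 3*(((-5*(-1) + 5) - 10)*(23 - 2)) = 3*(((5 + 5) - 10)*21) = 3*((10 - 10)*21) = 3*(0*21) = 3*0 = 0)
(d*(-4*6*(-1)))*(-45) = (0*(-4*6*(-1)))*(-45) = (0*(-24*(-1)))*(-45) = (0*24)*(-45) = 0*(-45) = 0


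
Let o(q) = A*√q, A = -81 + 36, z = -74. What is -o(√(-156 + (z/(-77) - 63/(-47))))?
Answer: 45*3619^(¾)*556235^(¼)*√I/3619 ≈ 112.04 + 112.04*I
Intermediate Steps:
A = -45
o(q) = -45*√q
-o(√(-156 + (z/(-77) - 63/(-47)))) = -(-45)*√(√(-156 + (-74/(-77) - 63/(-47)))) = -(-45)*√(√(-156 + (-74*(-1/77) - 63*(-1/47)))) = -(-45)*√(√(-156 + (74/77 + 63/47))) = -(-45)*√(√(-156 + 8329/3619)) = -(-45)*√(√(-556235/3619)) = -(-45)*√(I*√2013014465/3619) = -(-45)*3619^(¾)*556235^(¼)*√I/3619 = 45*3619^(¾)*556235^(¼)*√I/3619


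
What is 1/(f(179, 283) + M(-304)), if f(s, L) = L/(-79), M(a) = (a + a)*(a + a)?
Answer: 79/29203173 ≈ 2.7052e-6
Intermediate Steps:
M(a) = 4*a**2 (M(a) = (2*a)*(2*a) = 4*a**2)
f(s, L) = -L/79 (f(s, L) = L*(-1/79) = -L/79)
1/(f(179, 283) + M(-304)) = 1/(-1/79*283 + 4*(-304)**2) = 1/(-283/79 + 4*92416) = 1/(-283/79 + 369664) = 1/(29203173/79) = 79/29203173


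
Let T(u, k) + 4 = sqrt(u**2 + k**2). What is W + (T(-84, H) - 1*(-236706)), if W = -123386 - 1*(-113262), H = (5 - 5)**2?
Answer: 226662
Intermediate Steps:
H = 0 (H = 0**2 = 0)
T(u, k) = -4 + sqrt(k**2 + u**2) (T(u, k) = -4 + sqrt(u**2 + k**2) = -4 + sqrt(k**2 + u**2))
W = -10124 (W = -123386 + 113262 = -10124)
W + (T(-84, H) - 1*(-236706)) = -10124 + ((-4 + sqrt(0**2 + (-84)**2)) - 1*(-236706)) = -10124 + ((-4 + sqrt(0 + 7056)) + 236706) = -10124 + ((-4 + sqrt(7056)) + 236706) = -10124 + ((-4 + 84) + 236706) = -10124 + (80 + 236706) = -10124 + 236786 = 226662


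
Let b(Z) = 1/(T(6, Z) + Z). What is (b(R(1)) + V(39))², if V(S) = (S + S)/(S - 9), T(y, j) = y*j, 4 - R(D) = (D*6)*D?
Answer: 31329/4900 ≈ 6.3937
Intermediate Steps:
R(D) = 4 - 6*D² (R(D) = 4 - D*6*D = 4 - 6*D*D = 4 - 6*D²)
T(y, j) = j*y
b(Z) = 1/(7*Z) (b(Z) = 1/(Z*6 + Z) = 1/(6*Z + Z) = 1/(7*Z))
V(S) = 2*S/(-9 + S) (V(S) = (2*S)/(-9 + S) = 2*S/(-9 + S))
(b(R(1)) + V(39))² = (1/(7*(4 - 6*1²)) + 2*39/(-9 + 39))² = (1/(7*(4 - 6*1)) + 2*39/30)² = (1/(7*(4 - 6)) + 2*39*(1/30))² = ((⅐)/(-2) + 13/5)² = ((⅐)*(-½) + 13/5)² = (-1/14 + 13/5)² = (177/70)² = 31329/4900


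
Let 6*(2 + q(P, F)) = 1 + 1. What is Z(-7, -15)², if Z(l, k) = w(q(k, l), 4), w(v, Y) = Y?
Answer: 16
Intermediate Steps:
q(P, F) = -5/3 (q(P, F) = -2 + (1 + 1)/6 = -2 + (⅙)*2 = -2 + ⅓ = -5/3)
Z(l, k) = 4
Z(-7, -15)² = 4² = 16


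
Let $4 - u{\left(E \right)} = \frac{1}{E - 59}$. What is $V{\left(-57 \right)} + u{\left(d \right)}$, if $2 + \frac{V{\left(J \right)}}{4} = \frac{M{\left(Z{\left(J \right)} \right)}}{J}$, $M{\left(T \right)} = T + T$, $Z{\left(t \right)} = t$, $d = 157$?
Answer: $\frac{391}{98} \approx 3.9898$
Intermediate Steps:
$M{\left(T \right)} = 2 T$
$u{\left(E \right)} = 4 - \frac{1}{-59 + E}$ ($u{\left(E \right)} = 4 - \frac{1}{E - 59} = 4 - \frac{1}{-59 + E}$)
$V{\left(J \right)} = 0$ ($V{\left(J \right)} = -8 + 4 \frac{2 J}{J} = -8 + 4 \cdot 2 = -8 + 8 = 0$)
$V{\left(-57 \right)} + u{\left(d \right)} = 0 + \frac{-237 + 4 \cdot 157}{-59 + 157} = 0 + \frac{-237 + 628}{98} = 0 + \frac{1}{98} \cdot 391 = 0 + \frac{391}{98} = \frac{391}{98}$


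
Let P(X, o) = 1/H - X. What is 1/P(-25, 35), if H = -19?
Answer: 19/474 ≈ 0.040084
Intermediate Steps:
P(X, o) = -1/19 - X (P(X, o) = 1/(-19) - X = -1/19 - X)
1/P(-25, 35) = 1/(-1/19 - 1*(-25)) = 1/(-1/19 + 25) = 1/(474/19) = 19/474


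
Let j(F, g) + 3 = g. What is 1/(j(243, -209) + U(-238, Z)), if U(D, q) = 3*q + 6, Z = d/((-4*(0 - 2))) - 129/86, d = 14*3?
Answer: -4/779 ≈ -0.0051348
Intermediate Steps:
j(F, g) = -3 + g
d = 42
Z = 15/4 (Z = 42/((-4*(0 - 2))) - 129/86 = 42/((-4*(-2))) - 129*1/86 = 42/8 - 3/2 = 42*(⅛) - 3/2 = 21/4 - 3/2 = 15/4 ≈ 3.7500)
U(D, q) = 6 + 3*q
1/(j(243, -209) + U(-238, Z)) = 1/((-3 - 209) + (6 + 3*(15/4))) = 1/(-212 + (6 + 45/4)) = 1/(-212 + 69/4) = 1/(-779/4) = -4/779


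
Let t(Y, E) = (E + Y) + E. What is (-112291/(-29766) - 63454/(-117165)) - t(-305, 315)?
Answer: -372801001657/1162511130 ≈ -320.69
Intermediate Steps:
t(Y, E) = Y + 2*E
(-112291/(-29766) - 63454/(-117165)) - t(-305, 315) = (-112291/(-29766) - 63454/(-117165)) - (-305 + 2*315) = (-112291*(-1/29766) - 63454*(-1/117165)) - (-305 + 630) = (112291/29766 + 63454/117165) - 1*325 = 5015115593/1162511130 - 325 = -372801001657/1162511130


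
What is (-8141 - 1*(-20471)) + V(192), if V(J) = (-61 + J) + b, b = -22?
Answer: 12439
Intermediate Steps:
V(J) = -83 + J (V(J) = (-61 + J) - 22 = -83 + J)
(-8141 - 1*(-20471)) + V(192) = (-8141 - 1*(-20471)) + (-83 + 192) = (-8141 + 20471) + 109 = 12330 + 109 = 12439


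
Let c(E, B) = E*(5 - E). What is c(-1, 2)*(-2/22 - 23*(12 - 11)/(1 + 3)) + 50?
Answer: 1871/22 ≈ 85.045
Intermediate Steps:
c(-1, 2)*(-2/22 - 23*(12 - 11)/(1 + 3)) + 50 = (-(5 - 1*(-1)))*(-2/22 - 23*(12 - 11)/(1 + 3)) + 50 = (-(5 + 1))*(-2*1/22 - 23/(4/1)) + 50 = (-1*6)*(-1/11 - 23/(4*1)) + 50 = -6*(-1/11 - 23/4) + 50 = -6*(-257/44) + 50 = 771/22 + 50 = 1871/22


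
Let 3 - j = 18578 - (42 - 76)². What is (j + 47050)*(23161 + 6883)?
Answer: 890233764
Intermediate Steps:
j = -17419 (j = 3 - (18578 - (42 - 76)²) = 3 - (18578 - 1*(-34)²) = 3 - (18578 - 1*1156) = 3 - (18578 - 1156) = 3 - 1*17422 = 3 - 17422 = -17419)
(j + 47050)*(23161 + 6883) = (-17419 + 47050)*(23161 + 6883) = 29631*30044 = 890233764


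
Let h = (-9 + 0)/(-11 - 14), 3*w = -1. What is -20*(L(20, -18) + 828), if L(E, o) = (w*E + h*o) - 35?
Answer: -233956/15 ≈ -15597.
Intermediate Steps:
w = -⅓ (w = (⅓)*(-1) = -⅓ ≈ -0.33333)
h = 9/25 (h = -9/(-25) = -9*(-1/25) = 9/25 ≈ 0.36000)
L(E, o) = -35 - E/3 + 9*o/25 (L(E, o) = (-E/3 + 9*o/25) - 35 = -35 - E/3 + 9*o/25)
-20*(L(20, -18) + 828) = -20*((-35 - ⅓*20 + (9/25)*(-18)) + 828) = -20*((-35 - 20/3 - 162/25) + 828) = -20*(-3611/75 + 828) = -20*58489/75 = -233956/15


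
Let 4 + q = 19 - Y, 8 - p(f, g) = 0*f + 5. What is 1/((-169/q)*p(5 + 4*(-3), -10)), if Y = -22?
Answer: -37/507 ≈ -0.072978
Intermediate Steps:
p(f, g) = 3 (p(f, g) = 8 - (0*f + 5) = 8 - (0 + 5) = 8 - 1*5 = 8 - 5 = 3)
q = 37 (q = -4 + (19 - 1*(-22)) = -4 + (19 + 22) = -4 + 41 = 37)
1/((-169/q)*p(5 + 4*(-3), -10)) = 1/((-169/37)*3) = 1/(((1/37)*(-169))*3) = 1/(-169/37*3) = 1/(-507/37) = -37/507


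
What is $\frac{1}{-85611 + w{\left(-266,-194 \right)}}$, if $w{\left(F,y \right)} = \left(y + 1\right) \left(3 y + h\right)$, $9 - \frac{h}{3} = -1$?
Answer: $\frac{1}{20925} \approx 4.779 \cdot 10^{-5}$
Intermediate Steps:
$h = 30$ ($h = 27 - -3 = 27 + 3 = 30$)
$w{\left(F,y \right)} = \left(1 + y\right) \left(30 + 3 y\right)$ ($w{\left(F,y \right)} = \left(y + 1\right) \left(3 y + 30\right) = \left(1 + y\right) \left(30 + 3 y\right)$)
$\frac{1}{-85611 + w{\left(-266,-194 \right)}} = \frac{1}{-85611 + \left(30 + 3 \left(-194\right)^{2} + 33 \left(-194\right)\right)} = \frac{1}{-85611 + \left(30 + 3 \cdot 37636 - 6402\right)} = \frac{1}{-85611 + \left(30 + 112908 - 6402\right)} = \frac{1}{-85611 + 106536} = \frac{1}{20925}$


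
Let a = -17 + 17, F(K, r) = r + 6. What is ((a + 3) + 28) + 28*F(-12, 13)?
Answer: 563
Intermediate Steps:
F(K, r) = 6 + r
a = 0
((a + 3) + 28) + 28*F(-12, 13) = ((0 + 3) + 28) + 28*(6 + 13) = (3 + 28) + 28*19 = 31 + 532 = 563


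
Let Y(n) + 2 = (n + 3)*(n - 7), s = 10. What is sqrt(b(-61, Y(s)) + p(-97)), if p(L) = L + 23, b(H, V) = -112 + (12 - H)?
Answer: I*sqrt(113) ≈ 10.63*I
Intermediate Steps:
Y(n) = -2 + (-7 + n)*(3 + n) (Y(n) = -2 + (n + 3)*(n - 7) = -2 + (3 + n)*(-7 + n) = -2 + (-7 + n)*(3 + n))
b(H, V) = -100 - H
p(L) = 23 + L
sqrt(b(-61, Y(s)) + p(-97)) = sqrt((-100 - 1*(-61)) + (23 - 97)) = sqrt((-100 + 61) - 74) = sqrt(-39 - 74) = sqrt(-113) = I*sqrt(113)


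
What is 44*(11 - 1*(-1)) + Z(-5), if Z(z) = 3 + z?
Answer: 526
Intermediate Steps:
44*(11 - 1*(-1)) + Z(-5) = 44*(11 - 1*(-1)) + (3 - 5) = 44*(11 + 1) - 2 = 44*12 - 2 = 528 - 2 = 526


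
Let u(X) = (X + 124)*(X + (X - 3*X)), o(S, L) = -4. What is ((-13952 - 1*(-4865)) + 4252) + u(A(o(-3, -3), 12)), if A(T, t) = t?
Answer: -6467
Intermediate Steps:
u(X) = -X*(124 + X) (u(X) = (124 + X)*(X - 2*X) = (124 + X)*(-X) = -X*(124 + X))
((-13952 - 1*(-4865)) + 4252) + u(A(o(-3, -3), 12)) = ((-13952 - 1*(-4865)) + 4252) - 1*12*(124 + 12) = ((-13952 + 4865) + 4252) - 1*12*136 = (-9087 + 4252) - 1632 = -4835 - 1632 = -6467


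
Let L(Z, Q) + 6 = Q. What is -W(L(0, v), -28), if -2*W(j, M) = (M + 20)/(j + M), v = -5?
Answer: 4/39 ≈ 0.10256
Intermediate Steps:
L(Z, Q) = -6 + Q
W(j, M) = -(20 + M)/(2*(M + j)) (W(j, M) = -(M + 20)/(2*(j + M)) = -(20 + M)/(2*(M + j)))
-W(L(0, v), -28) = -(-10 - 1/2*(-28))/(-28 + (-6 - 5)) = -(-10 + 14)/(-28 - 11) = -4/(-39) = -(-1)*4/39 = -1*(-4/39) = 4/39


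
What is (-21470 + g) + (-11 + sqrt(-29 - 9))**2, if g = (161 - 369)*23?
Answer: -26254 + (11 - I*sqrt(38))**2 ≈ -26171.0 - 135.62*I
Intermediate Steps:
g = -4784 (g = -208*23 = -4784)
(-21470 + g) + (-11 + sqrt(-29 - 9))**2 = (-21470 - 4784) + (-11 + sqrt(-29 - 9))**2 = -26254 + (-11 + sqrt(-38))**2 = -26254 + (-11 + I*sqrt(38))**2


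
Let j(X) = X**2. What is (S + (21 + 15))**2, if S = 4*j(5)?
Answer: 18496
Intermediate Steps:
S = 100 (S = 4*5**2 = 4*25 = 100)
(S + (21 + 15))**2 = (100 + (21 + 15))**2 = (100 + 36)**2 = 136**2 = 18496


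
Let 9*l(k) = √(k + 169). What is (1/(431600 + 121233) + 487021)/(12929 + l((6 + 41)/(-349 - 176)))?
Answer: 148030397421932028150/3929779176637706551 - 12115857622230*√1862238/3929779176637706551 ≈ 37.665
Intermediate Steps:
l(k) = √(169 + k)/9 (l(k) = √(k + 169)/9 = √(169 + k)/9)
(1/(431600 + 121233) + 487021)/(12929 + l((6 + 41)/(-349 - 176))) = (1/(431600 + 121233) + 487021)/(12929 + √(169 + (6 + 41)/(-349 - 176))/9) = (1/552833 + 487021)/(12929 + √(169 + 47/(-525))/9) = (1/552833 + 487021)/(12929 + √(169 + 47*(-1/525))/9) = 269241280494/(552833*(12929 + √(169 - 47/525)/9)) = 269241280494/(552833*(12929 + √(88678/525)/9)) = 269241280494/(552833*(12929 + (√1862238/105)/9)) = 269241280494/(552833*(12929 + √1862238/945))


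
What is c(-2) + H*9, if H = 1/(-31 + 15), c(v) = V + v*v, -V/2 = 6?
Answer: -137/16 ≈ -8.5625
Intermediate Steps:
V = -12 (V = -2*6 = -12)
c(v) = -12 + v² (c(v) = -12 + v*v = -12 + v²)
H = -1/16 (H = 1/(-16) = -1/16 ≈ -0.062500)
c(-2) + H*9 = (-12 + (-2)²) - 1/16*9 = (-12 + 4) - 9/16 = -8 - 9/16 = -137/16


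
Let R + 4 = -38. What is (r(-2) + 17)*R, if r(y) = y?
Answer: -630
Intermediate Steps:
R = -42 (R = -4 - 38 = -42)
(r(-2) + 17)*R = (-2 + 17)*(-42) = 15*(-42) = -630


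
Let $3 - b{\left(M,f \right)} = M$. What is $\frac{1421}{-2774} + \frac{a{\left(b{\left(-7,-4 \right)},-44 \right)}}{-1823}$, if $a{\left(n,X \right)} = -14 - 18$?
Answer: $- \frac{2501715}{5057002} \approx -0.4947$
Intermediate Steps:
$b{\left(M,f \right)} = 3 - M$
$a{\left(n,X \right)} = -32$ ($a{\left(n,X \right)} = -14 - 18 = -32$)
$\frac{1421}{-2774} + \frac{a{\left(b{\left(-7,-4 \right)},-44 \right)}}{-1823} = \frac{1421}{-2774} - \frac{32}{-1823} = 1421 \left(- \frac{1}{2774}\right) - - \frac{32}{1823} = - \frac{1421}{2774} + \frac{32}{1823} = - \frac{2501715}{5057002}$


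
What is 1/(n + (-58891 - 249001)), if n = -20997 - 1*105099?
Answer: -1/433988 ≈ -2.3042e-6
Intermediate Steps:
n = -126096 (n = -20997 - 105099 = -126096)
1/(n + (-58891 - 249001)) = 1/(-126096 + (-58891 - 249001)) = 1/(-126096 - 307892) = 1/(-433988) = -1/433988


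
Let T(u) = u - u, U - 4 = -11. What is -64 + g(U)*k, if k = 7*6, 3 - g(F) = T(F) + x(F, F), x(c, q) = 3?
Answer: -64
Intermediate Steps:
U = -7 (U = 4 - 11 = -7)
T(u) = 0
g(F) = 0 (g(F) = 3 - (0 + 3) = 3 - 1*3 = 3 - 3 = 0)
k = 42
-64 + g(U)*k = -64 + 0*42 = -64 + 0 = -64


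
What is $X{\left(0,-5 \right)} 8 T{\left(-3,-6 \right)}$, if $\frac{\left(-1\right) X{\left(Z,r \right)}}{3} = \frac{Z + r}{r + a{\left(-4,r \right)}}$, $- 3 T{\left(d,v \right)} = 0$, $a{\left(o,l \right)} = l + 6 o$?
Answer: $0$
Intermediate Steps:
$T{\left(d,v \right)} = 0$ ($T{\left(d,v \right)} = \left(- \frac{1}{3}\right) 0 = 0$)
$X{\left(Z,r \right)} = - \frac{3 \left(Z + r\right)}{-24 + 2 r}$ ($X{\left(Z,r \right)} = - 3 \frac{Z + r}{r + \left(r + 6 \left(-4\right)\right)} = - 3 \frac{Z + r}{r + \left(r - 24\right)} = - 3 \frac{Z + r}{r + \left(-24 + r\right)} = - 3 \frac{Z + r}{-24 + 2 r} = - \frac{3 \left(Z + r\right)}{-24 + 2 r}$)
$X{\left(0,-5 \right)} 8 T{\left(-3,-6 \right)} = \frac{3 \left(\left(-1\right) 0 - -5\right)}{2 \left(-12 - 5\right)} 8 \cdot 0 = \frac{3 \left(0 + 5\right)}{2 \left(-17\right)} 8 \cdot 0 = \frac{3}{2} \left(- \frac{1}{17}\right) 5 \cdot 8 \cdot 0 = \left(- \frac{15}{34}\right) 8 \cdot 0 = \left(- \frac{60}{17}\right) 0 = 0$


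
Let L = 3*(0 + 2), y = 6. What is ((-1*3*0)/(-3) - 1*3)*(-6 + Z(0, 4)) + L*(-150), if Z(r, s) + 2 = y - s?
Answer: -882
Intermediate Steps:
L = 6 (L = 3*2 = 6)
Z(r, s) = 4 - s (Z(r, s) = -2 + (6 - s) = 4 - s)
((-1*3*0)/(-3) - 1*3)*(-6 + Z(0, 4)) + L*(-150) = ((-1*3*0)/(-3) - 1*3)*(-6 + (4 - 1*4)) + 6*(-150) = (-3*0*(-⅓) - 3)*(-6 + (4 - 4)) - 900 = (0*(-⅓) - 3)*(-6 + 0) - 900 = (0 - 3)*(-6) - 900 = -3*(-6) - 900 = 18 - 900 = -882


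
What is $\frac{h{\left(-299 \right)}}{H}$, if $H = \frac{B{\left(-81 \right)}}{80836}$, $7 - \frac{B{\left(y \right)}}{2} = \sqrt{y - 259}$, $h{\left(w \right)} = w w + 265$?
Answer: $\frac{25368842716}{389} + \frac{7248240776 i \sqrt{85}}{389} \approx 6.5216 \cdot 10^{7} + 1.7179 \cdot 10^{8} i$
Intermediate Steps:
$h{\left(w \right)} = 265 + w^{2}$ ($h{\left(w \right)} = w^{2} + 265 = 265 + w^{2}$)
$B{\left(y \right)} = 14 - 2 \sqrt{-259 + y}$ ($B{\left(y \right)} = 14 - 2 \sqrt{y - 259} = 14 - 2 \sqrt{-259 + y}$)
$H = \frac{1}{5774} - \frac{i \sqrt{85}}{20209}$ ($H = \frac{14 - 2 \sqrt{-259 - 81}}{80836} = \left(14 - 2 \sqrt{-340}\right) \frac{1}{80836} = \left(14 - 2 \cdot 2 i \sqrt{85}\right) \frac{1}{80836} = \left(14 - 4 i \sqrt{85}\right) \frac{1}{80836} = \frac{1}{5774} - \frac{i \sqrt{85}}{20209} \approx 0.00017319 - 0.00045621 i$)
$\frac{h{\left(-299 \right)}}{H} = \frac{265 + \left(-299\right)^{2}}{\frac{1}{5774} - \frac{i \sqrt{85}}{20209}} = \frac{265 + 89401}{\frac{1}{5774} - \frac{i \sqrt{85}}{20209}} = \frac{89666}{\frac{1}{5774} - \frac{i \sqrt{85}}{20209}}$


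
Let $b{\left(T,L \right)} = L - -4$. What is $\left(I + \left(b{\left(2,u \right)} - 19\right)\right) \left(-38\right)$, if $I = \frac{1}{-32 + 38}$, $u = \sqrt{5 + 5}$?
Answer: $\frac{1691}{3} - 38 \sqrt{10} \approx 443.5$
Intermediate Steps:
$u = \sqrt{10} \approx 3.1623$
$b{\left(T,L \right)} = 4 + L$ ($b{\left(T,L \right)} = L + 4 = 4 + L$)
$I = \frac{1}{6} \approx 0.16667$
$\left(I + \left(b{\left(2,u \right)} - 19\right)\right) \left(-38\right) = \left(\frac{1}{6} + \left(\left(4 + \sqrt{10}\right) - 19\right)\right) \left(-38\right) = \left(\frac{1}{6} - \left(15 - \sqrt{10}\right)\right) \left(-38\right) = \left(- \frac{89}{6} + \sqrt{10}\right) \left(-38\right) = \frac{1691}{3} - 38 \sqrt{10}$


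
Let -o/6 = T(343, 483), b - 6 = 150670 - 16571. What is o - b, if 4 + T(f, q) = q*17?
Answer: -183347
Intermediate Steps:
T(f, q) = -4 + 17*q (T(f, q) = -4 + q*17 = -4 + 17*q)
b = 134105 (b = 6 + (150670 - 16571) = 6 + 134099 = 134105)
o = -49242 (o = -6*(-4 + 17*483) = -6*(-4 + 8211) = -6*8207 = -49242)
o - b = -49242 - 1*134105 = -49242 - 134105 = -183347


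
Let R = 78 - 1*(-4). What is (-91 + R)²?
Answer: 81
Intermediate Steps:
R = 82 (R = 78 + 4 = 82)
(-91 + R)² = (-91 + 82)² = (-9)² = 81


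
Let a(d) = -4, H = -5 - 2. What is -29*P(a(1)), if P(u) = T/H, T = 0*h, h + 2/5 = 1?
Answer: 0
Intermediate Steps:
h = 3/5 (h = -2/5 + 1 = 3/5 ≈ 0.60000)
T = 0 (T = 0*(3/5) = 0)
H = -7
P(u) = 0 (P(u) = 0/(-7) = 0*(-1/7) = 0)
-29*P(a(1)) = -29*0 = 0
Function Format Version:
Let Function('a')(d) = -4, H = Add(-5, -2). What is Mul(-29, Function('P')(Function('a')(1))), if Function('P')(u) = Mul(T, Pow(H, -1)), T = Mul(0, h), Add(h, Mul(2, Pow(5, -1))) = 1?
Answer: 0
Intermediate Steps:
h = Rational(3, 5) (h = Add(Rational(-2, 5), 1) = Rational(3, 5) ≈ 0.60000)
T = 0 (T = Mul(0, Rational(3, 5)) = 0)
H = -7
Function('P')(u) = 0 (Function('P')(u) = Mul(0, Pow(-7, -1)) = Mul(0, Rational(-1, 7)) = 0)
Mul(-29, Function('P')(Function('a')(1))) = Mul(-29, 0) = 0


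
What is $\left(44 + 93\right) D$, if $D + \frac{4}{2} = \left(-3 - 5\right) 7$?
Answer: $-7946$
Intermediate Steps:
$D = -58$ ($D = -2 + \left(-3 - 5\right) 7 = -2 - 56 = -58$)
$\left(44 + 93\right) D = \left(44 + 93\right) \left(-58\right) = 137 \left(-58\right) = -7946$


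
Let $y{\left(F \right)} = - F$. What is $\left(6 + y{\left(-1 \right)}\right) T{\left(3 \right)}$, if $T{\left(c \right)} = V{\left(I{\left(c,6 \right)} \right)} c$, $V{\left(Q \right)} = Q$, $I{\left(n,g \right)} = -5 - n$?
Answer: $-168$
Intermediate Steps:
$T{\left(c \right)} = c \left(-5 - c\right)$ ($T{\left(c \right)} = \left(-5 - c\right) c = c \left(-5 - c\right)$)
$\left(6 + y{\left(-1 \right)}\right) T{\left(3 \right)} = \left(6 - -1\right) \left(\left(-1\right) 3 \left(5 + 3\right)\right) = \left(6 + 1\right) \left(\left(-1\right) 3 \cdot 8\right) = 7 \left(-24\right) = -168$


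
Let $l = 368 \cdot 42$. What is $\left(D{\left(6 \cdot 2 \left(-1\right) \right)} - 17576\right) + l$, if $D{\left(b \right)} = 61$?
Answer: $-2059$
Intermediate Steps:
$l = 15456$
$\left(D{\left(6 \cdot 2 \left(-1\right) \right)} - 17576\right) + l = \left(61 - 17576\right) + 15456 = -17515 + 15456 = -2059$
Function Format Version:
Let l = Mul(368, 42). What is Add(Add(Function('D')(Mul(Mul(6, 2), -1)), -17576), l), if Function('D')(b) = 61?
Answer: -2059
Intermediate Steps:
l = 15456
Add(Add(Function('D')(Mul(Mul(6, 2), -1)), -17576), l) = Add(Add(61, -17576), 15456) = Add(-17515, 15456) = -2059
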